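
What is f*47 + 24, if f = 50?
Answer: 2374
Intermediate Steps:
f*47 + 24 = 50*47 + 24 = 2350 + 24 = 2374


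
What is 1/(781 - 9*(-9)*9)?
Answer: 1/1510 ≈ 0.00066225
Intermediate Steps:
1/(781 - 9*(-9)*9) = 1/(781 + 81*9) = 1/(781 + 729) = 1/1510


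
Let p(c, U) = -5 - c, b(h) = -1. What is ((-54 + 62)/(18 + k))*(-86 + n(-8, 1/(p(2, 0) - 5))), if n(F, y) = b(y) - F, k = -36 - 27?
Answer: 632/45 ≈ 14.044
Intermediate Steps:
k = -63
n(F, y) = -1 - F
((-54 + 62)/(18 + k))*(-86 + n(-8, 1/(p(2, 0) - 5))) = ((-54 + 62)/(18 - 63))*(-86 + (-1 - 1*(-8))) = (8/(-45))*(-86 + (-1 + 8)) = (8*(-1/45))*(-86 + 7) = -8/45*(-79) = 632/45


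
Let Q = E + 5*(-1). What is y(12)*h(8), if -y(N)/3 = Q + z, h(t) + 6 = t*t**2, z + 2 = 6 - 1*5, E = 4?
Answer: 3036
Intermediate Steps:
Q = -1 (Q = 4 + 5*(-1) = 4 - 5 = -1)
z = -1 (z = -2 + (6 - 1*5) = -2 + (6 - 5) = -2 + 1 = -1)
h(t) = -6 + t**3 (h(t) = -6 + t*t**2 = -6 + t**3)
y(N) = 6 (y(N) = -3*(-1 - 1) = -3*(-2) = 6)
y(12)*h(8) = 6*(-6 + 8**3) = 6*(-6 + 512) = 6*506 = 3036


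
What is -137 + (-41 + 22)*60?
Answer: -1277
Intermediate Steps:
-137 + (-41 + 22)*60 = -137 - 19*60 = -137 - 1140 = -1277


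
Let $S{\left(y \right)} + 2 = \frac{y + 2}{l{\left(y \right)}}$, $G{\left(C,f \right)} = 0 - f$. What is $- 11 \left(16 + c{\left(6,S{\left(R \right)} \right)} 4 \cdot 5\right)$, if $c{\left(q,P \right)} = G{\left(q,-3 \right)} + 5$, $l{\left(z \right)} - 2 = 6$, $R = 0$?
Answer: $-1936$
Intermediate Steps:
$G{\left(C,f \right)} = - f$
$l{\left(z \right)} = 8$ ($l{\left(z \right)} = 2 + 6 = 8$)
$S{\left(y \right)} = - \frac{7}{4} + \frac{y}{8}$ ($S{\left(y \right)} = -2 + \frac{y + 2}{8} = -2 + \left(2 + y\right) \frac{1}{8} = -2 + \left(\frac{1}{4} + \frac{y}{8}\right) = - \frac{7}{4} + \frac{y}{8}$)
$c{\left(q,P \right)} = 8$ ($c{\left(q,P \right)} = \left(-1\right) \left(-3\right) + 5 = 3 + 5 = 8$)
$- 11 \left(16 + c{\left(6,S{\left(R \right)} \right)} 4 \cdot 5\right) = - 11 \left(16 + 8 \cdot 4 \cdot 5\right) = - 11 \left(16 + 32 \cdot 5\right) = - 11 \left(16 + 160\right) = \left(-11\right) 176 = -1936$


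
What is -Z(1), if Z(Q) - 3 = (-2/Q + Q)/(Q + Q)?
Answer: -5/2 ≈ -2.5000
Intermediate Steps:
Z(Q) = 3 + (Q - 2/Q)/(2*Q) (Z(Q) = 3 + (-2/Q + Q)/(Q + Q) = 3 + (Q - 2/Q)/((2*Q)) = 3 + (Q - 2/Q)*(1/(2*Q)) = 3 + (Q - 2/Q)/(2*Q))
-Z(1) = -(7/2 - 1/1²) = -(7/2 - 1*1) = -(7/2 - 1) = -1*5/2 = -5/2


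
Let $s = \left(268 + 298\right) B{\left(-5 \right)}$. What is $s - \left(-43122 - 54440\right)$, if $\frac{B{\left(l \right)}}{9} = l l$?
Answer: $224912$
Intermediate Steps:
$B{\left(l \right)} = 9 l^{2}$ ($B{\left(l \right)} = 9 l l = 9 l^{2}$)
$s = 127350$ ($s = \left(268 + 298\right) 9 \left(-5\right)^{2} = 566 \cdot 9 \cdot 25 = 566 \cdot 225 = 127350$)
$s - \left(-43122 - 54440\right) = 127350 - \left(-43122 - 54440\right) = 127350 - -97562 = 127350 + 97562 = 224912$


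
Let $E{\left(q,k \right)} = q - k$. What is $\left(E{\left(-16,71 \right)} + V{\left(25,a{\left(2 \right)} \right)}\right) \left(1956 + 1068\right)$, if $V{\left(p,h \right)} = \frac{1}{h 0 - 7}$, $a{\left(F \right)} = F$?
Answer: $-263520$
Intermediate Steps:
$V{\left(p,h \right)} = - \frac{1}{7}$ ($V{\left(p,h \right)} = \frac{1}{0 - 7} = \frac{1}{-7} = - \frac{1}{7}$)
$\left(E{\left(-16,71 \right)} + V{\left(25,a{\left(2 \right)} \right)}\right) \left(1956 + 1068\right) = \left(\left(-16 - 71\right) - \frac{1}{7}\right) \left(1956 + 1068\right) = \left(\left(-16 - 71\right) - \frac{1}{7}\right) 3024 = \left(-87 - \frac{1}{7}\right) 3024 = \left(- \frac{610}{7}\right) 3024 = -263520$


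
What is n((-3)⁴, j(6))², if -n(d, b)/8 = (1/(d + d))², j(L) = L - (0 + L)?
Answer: 4/43046721 ≈ 9.2922e-8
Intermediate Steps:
j(L) = 0 (j(L) = L - L = 0)
n(d, b) = -2/d² (n(d, b) = -8/(d + d)² = -8*1/(4*d²) = -2/d²)
n((-3)⁴, j(6))² = (-2/((-3)⁴)²)² = (-2/81²)² = (-2*1/6561)² = (-2/6561)² = 4/43046721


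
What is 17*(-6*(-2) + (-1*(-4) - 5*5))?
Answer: -153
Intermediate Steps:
17*(-6*(-2) + (-1*(-4) - 5*5)) = 17*(12 + (4 - 25)) = 17*(12 - 21) = 17*(-9) = -153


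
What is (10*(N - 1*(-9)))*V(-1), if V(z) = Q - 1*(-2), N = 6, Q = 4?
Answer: 900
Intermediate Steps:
V(z) = 6 (V(z) = 4 - 1*(-2) = 4 + 2 = 6)
(10*(N - 1*(-9)))*V(-1) = (10*(6 - 1*(-9)))*6 = (10*(6 + 9))*6 = (10*15)*6 = 150*6 = 900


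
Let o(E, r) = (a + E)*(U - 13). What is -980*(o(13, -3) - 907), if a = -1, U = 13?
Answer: 888860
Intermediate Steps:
o(E, r) = 0 (o(E, r) = (-1 + E)*(13 - 13) = (-1 + E)*0 = 0)
-980*(o(13, -3) - 907) = -980*(0 - 907) = -980*(-907) = 888860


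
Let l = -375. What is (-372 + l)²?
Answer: 558009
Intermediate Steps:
(-372 + l)² = (-372 - 375)² = (-747)² = 558009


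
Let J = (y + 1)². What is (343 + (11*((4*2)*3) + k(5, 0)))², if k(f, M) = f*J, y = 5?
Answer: 619369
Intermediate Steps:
J = 36 (J = (5 + 1)² = 6² = 36)
k(f, M) = 36*f (k(f, M) = f*36 = 36*f)
(343 + (11*((4*2)*3) + k(5, 0)))² = (343 + (11*((4*2)*3) + 36*5))² = (343 + (11*(8*3) + 180))² = (343 + (11*24 + 180))² = (343 + (264 + 180))² = (343 + 444)² = 787² = 619369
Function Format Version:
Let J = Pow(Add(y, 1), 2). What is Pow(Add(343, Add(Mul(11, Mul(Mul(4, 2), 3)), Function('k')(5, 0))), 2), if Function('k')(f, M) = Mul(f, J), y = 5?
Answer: 619369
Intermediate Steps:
J = 36 (J = Pow(Add(5, 1), 2) = Pow(6, 2) = 36)
Function('k')(f, M) = Mul(36, f) (Function('k')(f, M) = Mul(f, 36) = Mul(36, f))
Pow(Add(343, Add(Mul(11, Mul(Mul(4, 2), 3)), Function('k')(5, 0))), 2) = Pow(Add(343, Add(Mul(11, Mul(Mul(4, 2), 3)), Mul(36, 5))), 2) = Pow(Add(343, Add(Mul(11, Mul(8, 3)), 180)), 2) = Pow(Add(343, Add(Mul(11, 24), 180)), 2) = Pow(Add(343, Add(264, 180)), 2) = Pow(Add(343, 444), 2) = Pow(787, 2) = 619369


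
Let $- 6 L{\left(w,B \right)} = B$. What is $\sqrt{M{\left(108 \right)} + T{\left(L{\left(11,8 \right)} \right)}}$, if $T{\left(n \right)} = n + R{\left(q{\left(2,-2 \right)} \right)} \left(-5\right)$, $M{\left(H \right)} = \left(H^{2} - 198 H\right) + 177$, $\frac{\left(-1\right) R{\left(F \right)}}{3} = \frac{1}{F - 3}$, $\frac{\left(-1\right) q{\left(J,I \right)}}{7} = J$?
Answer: $\frac{i \sqrt{24827106}}{51} \approx 97.7 i$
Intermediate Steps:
$L{\left(w,B \right)} = - \frac{B}{6}$
$q{\left(J,I \right)} = - 7 J$
$R{\left(F \right)} = - \frac{3}{-3 + F}$ ($R{\left(F \right)} = - \frac{3}{F - 3} = - \frac{3}{-3 + F}$)
$M{\left(H \right)} = 177 + H^{2} - 198 H$
$T{\left(n \right)} = - \frac{15}{17} + n$ ($T{\left(n \right)} = n + - \frac{3}{-3 - 14} \left(-5\right) = n + - \frac{3}{-17} \left(-5\right) = n + \left(-3\right) \left(- \frac{1}{17}\right) \left(-5\right) = n + \frac{3}{17} \left(-5\right) = n - \frac{15}{17} = - \frac{15}{17} + n$)
$\sqrt{M{\left(108 \right)} + T{\left(L{\left(11,8 \right)} \right)}} = \sqrt{\left(177 + 108^{2} - 21384\right) - \frac{113}{51}} = \sqrt{\left(177 + 11664 - 21384\right) - \frac{113}{51}} = \sqrt{-9543 - \frac{113}{51}} = \sqrt{- \frac{486806}{51}} = \frac{i \sqrt{24827106}}{51}$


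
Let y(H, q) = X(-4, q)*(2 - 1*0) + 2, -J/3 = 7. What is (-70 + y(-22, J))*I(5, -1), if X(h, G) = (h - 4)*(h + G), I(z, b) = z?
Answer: 1660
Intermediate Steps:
J = -21 (J = -3*7 = -21)
X(h, G) = (-4 + h)*(G + h)
y(H, q) = 66 - 16*q (y(H, q) = ((-4)² - 4*q - 4*(-4) + q*(-4))*(2 - 1*0) + 2 = (16 - 4*q + 16 - 4*q)*(2 + 0) + 2 = (32 - 8*q)*2 + 2 = (64 - 16*q) + 2 = 66 - 16*q)
(-70 + y(-22, J))*I(5, -1) = (-70 + (66 - 16*(-21)))*5 = (-70 + (66 + 336))*5 = (-70 + 402)*5 = 332*5 = 1660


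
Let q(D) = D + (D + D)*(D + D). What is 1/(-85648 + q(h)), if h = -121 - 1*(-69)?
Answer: -1/74884 ≈ -1.3354e-5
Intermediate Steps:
h = -52 (h = -121 + 69 = -52)
q(D) = D + 4*D**2 (q(D) = D + (2*D)*(2*D) = D + 4*D**2)
1/(-85648 + q(h)) = 1/(-85648 - 52*(1 + 4*(-52))) = 1/(-85648 - 52*(1 - 208)) = 1/(-85648 - 52*(-207)) = 1/(-85648 + 10764) = 1/(-74884) = -1/74884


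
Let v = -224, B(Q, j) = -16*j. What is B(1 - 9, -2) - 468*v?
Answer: 104864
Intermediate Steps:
B(1 - 9, -2) - 468*v = -16*(-2) - 468*(-224) = 32 + 104832 = 104864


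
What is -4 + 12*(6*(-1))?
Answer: -76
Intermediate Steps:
-4 + 12*(6*(-1)) = -4 + 12*(-6) = -4 - 72 = -76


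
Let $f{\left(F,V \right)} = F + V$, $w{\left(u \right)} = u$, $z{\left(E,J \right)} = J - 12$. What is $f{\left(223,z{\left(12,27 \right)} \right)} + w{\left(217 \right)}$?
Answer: $455$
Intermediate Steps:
$z{\left(E,J \right)} = -12 + J$ ($z{\left(E,J \right)} = J - 12 = -12 + J$)
$f{\left(223,z{\left(12,27 \right)} \right)} + w{\left(217 \right)} = \left(223 + \left(-12 + 27\right)\right) + 217 = \left(223 + 15\right) + 217 = 238 + 217 = 455$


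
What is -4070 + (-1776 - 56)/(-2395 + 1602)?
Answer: -3225678/793 ≈ -4067.7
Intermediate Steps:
-4070 + (-1776 - 56)/(-2395 + 1602) = -4070 - 1832/(-793) = -4070 - 1832*(-1/793) = -4070 + 1832/793 = -3225678/793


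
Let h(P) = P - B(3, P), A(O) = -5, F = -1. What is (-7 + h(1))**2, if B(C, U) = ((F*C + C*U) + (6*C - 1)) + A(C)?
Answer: 324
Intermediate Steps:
B(C, U) = -6 + 5*C + C*U (B(C, U) = ((-C + C*U) + (6*C - 1)) - 5 = ((-C + C*U) + (-1 + 6*C)) - 5 = (-1 + 5*C + C*U) - 5 = -6 + 5*C + C*U)
h(P) = -9 - 2*P (h(P) = P - (-6 + 5*3 + 3*P) = P - (-6 + 15 + 3*P) = P - (9 + 3*P) = P + (-9 - 3*P) = -9 - 2*P)
(-7 + h(1))**2 = (-7 + (-9 - 2*1))**2 = (-7 + (-9 - 2))**2 = (-7 - 11)**2 = (-18)**2 = 324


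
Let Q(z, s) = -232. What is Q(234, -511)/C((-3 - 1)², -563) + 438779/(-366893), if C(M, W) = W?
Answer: -161913401/206560759 ≈ -0.78385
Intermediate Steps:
Q(234, -511)/C((-3 - 1)², -563) + 438779/(-366893) = -232/(-563) + 438779/(-366893) = -232*(-1/563) + 438779*(-1/366893) = 232/563 - 438779/366893 = -161913401/206560759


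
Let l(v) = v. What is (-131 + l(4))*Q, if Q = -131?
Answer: 16637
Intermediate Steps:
(-131 + l(4))*Q = (-131 + 4)*(-131) = -127*(-131) = 16637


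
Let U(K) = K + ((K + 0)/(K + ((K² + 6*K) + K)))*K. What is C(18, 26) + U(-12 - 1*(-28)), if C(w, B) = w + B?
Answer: 182/3 ≈ 60.667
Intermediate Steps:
C(w, B) = B + w
U(K) = K + K²/(K² + 8*K) (U(K) = K + (K/(K + (K² + 7*K)))*K = K + (K/(K² + 8*K))*K = K + K²/(K² + 8*K))
C(18, 26) + U(-12 - 1*(-28)) = (26 + 18) + (-12 - 1*(-28))*(9 + (-12 - 1*(-28)))/(8 + (-12 - 1*(-28))) = 44 + (-12 + 28)*(9 + (-12 + 28))/(8 + (-12 + 28)) = 44 + 16*(9 + 16)/(8 + 16) = 44 + 16*25/24 = 44 + 16*(1/24)*25 = 44 + 50/3 = 182/3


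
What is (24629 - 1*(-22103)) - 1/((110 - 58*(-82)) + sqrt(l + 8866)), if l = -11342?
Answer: 553316971679/11840216 + I*sqrt(619)/11840216 ≈ 46732.0 + 2.1013e-6*I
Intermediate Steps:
(24629 - 1*(-22103)) - 1/((110 - 58*(-82)) + sqrt(l + 8866)) = (24629 - 1*(-22103)) - 1/((110 - 58*(-82)) + sqrt(-11342 + 8866)) = (24629 + 22103) - 1/((110 + 4756) + sqrt(-2476)) = 46732 - 1/(4866 + 2*I*sqrt(619))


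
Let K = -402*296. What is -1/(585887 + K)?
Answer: -1/466895 ≈ -2.1418e-6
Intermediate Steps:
K = -118992
-1/(585887 + K) = -1/(585887 - 118992) = -1/466895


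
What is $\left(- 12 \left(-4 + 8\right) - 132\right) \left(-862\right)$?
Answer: $155160$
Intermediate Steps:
$\left(- 12 \left(-4 + 8\right) - 132\right) \left(-862\right) = \left(\left(-12\right) 4 - 132\right) \left(-862\right) = \left(-48 - 132\right) \left(-862\right) = \left(-180\right) \left(-862\right) = 155160$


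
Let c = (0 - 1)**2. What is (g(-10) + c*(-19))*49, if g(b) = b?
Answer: -1421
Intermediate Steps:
c = 1 (c = (-1)**2 = 1)
(g(-10) + c*(-19))*49 = (-10 + 1*(-19))*49 = (-10 - 19)*49 = -29*49 = -1421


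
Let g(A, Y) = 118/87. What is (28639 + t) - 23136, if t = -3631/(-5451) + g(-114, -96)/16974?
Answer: 321035183945/58331151 ≈ 5503.7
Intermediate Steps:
g(A, Y) = 118/87 (g(A, Y) = 118*(1/87) = 118/87)
t = 38859992/58331151 (t = -3631/(-5451) + (118/87)/16974 = -3631*(-1/5451) + (118/87)*(1/16974) = 3631/5451 + 59/738369 = 38859992/58331151 ≈ 0.66620)
(28639 + t) - 23136 = (28639 + 38859992/58331151) - 23136 = 1670584693481/58331151 - 23136 = 321035183945/58331151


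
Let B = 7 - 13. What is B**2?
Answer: 36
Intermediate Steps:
B = -6
B**2 = (-6)**2 = 36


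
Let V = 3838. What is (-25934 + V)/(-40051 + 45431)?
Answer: -5524/1345 ≈ -4.1071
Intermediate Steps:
(-25934 + V)/(-40051 + 45431) = (-25934 + 3838)/(-40051 + 45431) = -22096/5380 = -22096*1/5380 = -5524/1345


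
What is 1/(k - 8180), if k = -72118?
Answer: -1/80298 ≈ -1.2454e-5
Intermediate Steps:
1/(k - 8180) = 1/(-72118 - 8180) = 1/(-80298) = -1/80298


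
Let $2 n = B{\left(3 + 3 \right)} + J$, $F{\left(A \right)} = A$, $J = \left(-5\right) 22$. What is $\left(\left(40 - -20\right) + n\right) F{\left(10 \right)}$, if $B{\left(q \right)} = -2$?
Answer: $40$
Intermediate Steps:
$J = -110$
$n = -56$ ($n = \frac{-2 - 110}{2} = \frac{1}{2} \left(-112\right) = -56$)
$\left(\left(40 - -20\right) + n\right) F{\left(10 \right)} = \left(\left(40 - -20\right) - 56\right) 10 = \left(\left(40 + 20\right) - 56\right) 10 = \left(60 - 56\right) 10 = 4 \cdot 10 = 40$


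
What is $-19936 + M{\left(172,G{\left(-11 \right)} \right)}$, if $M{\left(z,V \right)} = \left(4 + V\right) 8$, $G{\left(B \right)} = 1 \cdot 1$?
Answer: $-19896$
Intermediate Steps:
$G{\left(B \right)} = 1$
$M{\left(z,V \right)} = 32 + 8 V$
$-19936 + M{\left(172,G{\left(-11 \right)} \right)} = -19936 + \left(32 + 8 \cdot 1\right) = -19936 + \left(32 + 8\right) = -19936 + 40 = -19896$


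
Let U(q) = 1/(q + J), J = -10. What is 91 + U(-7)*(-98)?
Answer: 1645/17 ≈ 96.765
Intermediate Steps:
U(q) = 1/(-10 + q) (U(q) = 1/(q - 10) = 1/(-10 + q))
91 + U(-7)*(-98) = 91 - 98/(-10 - 7) = 91 - 98/(-17) = 91 - 1/17*(-98) = 91 + 98/17 = 1645/17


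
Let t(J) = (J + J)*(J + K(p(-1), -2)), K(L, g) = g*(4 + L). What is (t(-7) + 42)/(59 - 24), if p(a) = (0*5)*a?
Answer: 36/5 ≈ 7.2000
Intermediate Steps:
p(a) = 0 (p(a) = 0*a = 0)
t(J) = 2*J*(-8 + J) (t(J) = (J + J)*(J - 2*(4 + 0)) = (2*J)*(J - 2*4) = (2*J)*(J - 8) = (2*J)*(-8 + J) = 2*J*(-8 + J))
(t(-7) + 42)/(59 - 24) = (2*(-7)*(-8 - 7) + 42)/(59 - 24) = (2*(-7)*(-15) + 42)/35 = (210 + 42)/35 = (1/35)*252 = 36/5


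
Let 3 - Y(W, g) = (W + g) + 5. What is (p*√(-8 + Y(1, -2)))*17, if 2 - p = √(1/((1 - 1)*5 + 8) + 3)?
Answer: I*(102 - 255*√2/4) ≈ 11.844*I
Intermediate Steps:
Y(W, g) = -2 - W - g (Y(W, g) = 3 - ((W + g) + 5) = 3 - (5 + W + g) = 3 + (-5 - W - g) = -2 - W - g)
p = 2 - 5*√2/4 (p = 2 - √(1/((1 - 1)*5 + 8) + 3) = 2 - √(1/(0*5 + 8) + 3) = 2 - √(1/(0 + 8) + 3) = 2 - √(1/8 + 3) = 2 - √(⅛ + 3) = 2 - √(25/8) = 2 - 5*√2/4 ≈ 0.23223)
(p*√(-8 + Y(1, -2)))*17 = ((2 - 5*√2/4)*√(-8 + (-2 - 1*1 - 1*(-2))))*17 = ((2 - 5*√2/4)*√(-8 + (-2 - 1 + 2)))*17 = ((2 - 5*√2/4)*√(-8 - 1))*17 = ((2 - 5*√2/4)*√(-9))*17 = ((2 - 5*√2/4)*(3*I))*17 = (3*I*(2 - 5*√2/4))*17 = 51*I*(2 - 5*√2/4)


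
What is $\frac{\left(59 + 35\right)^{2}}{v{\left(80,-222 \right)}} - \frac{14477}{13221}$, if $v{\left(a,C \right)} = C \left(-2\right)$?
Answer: $\frac{9199414}{489177} \approx 18.806$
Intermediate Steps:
$v{\left(a,C \right)} = - 2 C$
$\frac{\left(59 + 35\right)^{2}}{v{\left(80,-222 \right)}} - \frac{14477}{13221} = \frac{\left(59 + 35\right)^{2}}{\left(-2\right) \left(-222\right)} - \frac{14477}{13221} = \frac{94^{2}}{444} - \frac{14477}{13221} = 8836 \cdot \frac{1}{444} - \frac{14477}{13221} = \frac{2209}{111} - \frac{14477}{13221} = \frac{9199414}{489177}$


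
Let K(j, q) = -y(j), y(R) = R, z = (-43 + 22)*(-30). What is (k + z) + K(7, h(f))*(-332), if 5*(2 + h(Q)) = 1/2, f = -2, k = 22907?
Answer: 25861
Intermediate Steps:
z = 630 (z = -21*(-30) = 630)
h(Q) = -19/10 (h(Q) = -2 + (⅕)/2 = -2 + (⅕)*(½) = -2 + ⅒ = -19/10)
K(j, q) = -j
(k + z) + K(7, h(f))*(-332) = (22907 + 630) - 1*7*(-332) = 23537 - 7*(-332) = 23537 + 2324 = 25861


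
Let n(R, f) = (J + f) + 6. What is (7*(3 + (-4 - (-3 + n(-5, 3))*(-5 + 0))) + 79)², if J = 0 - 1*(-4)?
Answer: 178084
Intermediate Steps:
J = 4 (J = 0 + 4 = 4)
n(R, f) = 10 + f (n(R, f) = (4 + f) + 6 = 10 + f)
(7*(3 + (-4 - (-3 + n(-5, 3))*(-5 + 0))) + 79)² = (7*(3 + (-4 - (-3 + (10 + 3))*(-5 + 0))) + 79)² = (7*(3 + (-4 - (-3 + 13)*(-5))) + 79)² = (7*(3 + (-4 - 10*(-5))) + 79)² = (7*(3 + (-4 - 1*(-50))) + 79)² = (7*(3 + (-4 + 50)) + 79)² = (7*(3 + 46) + 79)² = (7*49 + 79)² = (343 + 79)² = 422² = 178084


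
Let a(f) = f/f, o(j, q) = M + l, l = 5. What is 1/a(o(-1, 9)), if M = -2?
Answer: 1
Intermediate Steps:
o(j, q) = 3 (o(j, q) = -2 + 5 = 3)
a(f) = 1
1/a(o(-1, 9)) = 1/1 = 1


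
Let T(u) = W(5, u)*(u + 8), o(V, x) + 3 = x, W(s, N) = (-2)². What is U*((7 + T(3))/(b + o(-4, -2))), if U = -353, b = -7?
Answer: 6001/4 ≈ 1500.3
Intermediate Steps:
W(s, N) = 4
o(V, x) = -3 + x
T(u) = 32 + 4*u (T(u) = 4*(u + 8) = 4*(8 + u) = 32 + 4*u)
U*((7 + T(3))/(b + o(-4, -2))) = -353*(7 + (32 + 4*3))/(-7 + (-3 - 2)) = -353*(7 + (32 + 12))/(-7 - 5) = -353*(7 + 44)/(-12) = -18003*(-1)/12 = -353*(-17/4) = 6001/4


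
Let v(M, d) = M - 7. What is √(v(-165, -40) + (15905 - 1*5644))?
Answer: 3*√1121 ≈ 100.44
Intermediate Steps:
v(M, d) = -7 + M
√(v(-165, -40) + (15905 - 1*5644)) = √((-7 - 165) + (15905 - 1*5644)) = √(-172 + (15905 - 5644)) = √(-172 + 10261) = √10089 = 3*√1121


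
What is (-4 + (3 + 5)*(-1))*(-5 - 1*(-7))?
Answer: -24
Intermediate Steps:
(-4 + (3 + 5)*(-1))*(-5 - 1*(-7)) = (-4 + 8*(-1))*(-5 + 7) = (-4 - 8)*2 = -12*2 = -24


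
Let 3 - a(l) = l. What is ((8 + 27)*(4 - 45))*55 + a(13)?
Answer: -78935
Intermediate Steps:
a(l) = 3 - l
((8 + 27)*(4 - 45))*55 + a(13) = ((8 + 27)*(4 - 45))*55 + (3 - 1*13) = (35*(-41))*55 + (3 - 13) = -1435*55 - 10 = -78925 - 10 = -78935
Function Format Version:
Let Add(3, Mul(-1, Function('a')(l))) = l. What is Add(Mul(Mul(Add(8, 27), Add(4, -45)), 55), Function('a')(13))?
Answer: -78935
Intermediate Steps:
Function('a')(l) = Add(3, Mul(-1, l))
Add(Mul(Mul(Add(8, 27), Add(4, -45)), 55), Function('a')(13)) = Add(Mul(Mul(Add(8, 27), Add(4, -45)), 55), Add(3, Mul(-1, 13))) = Add(Mul(Mul(35, -41), 55), Add(3, -13)) = Add(Mul(-1435, 55), -10) = Add(-78925, -10) = -78935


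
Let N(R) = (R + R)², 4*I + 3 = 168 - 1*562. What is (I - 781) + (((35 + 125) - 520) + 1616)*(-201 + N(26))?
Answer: 12571551/4 ≈ 3.1429e+6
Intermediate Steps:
I = -397/4 (I = -¾ + (168 - 1*562)/4 = -¾ + (168 - 562)/4 = -¾ + (¼)*(-394) = -¾ - 197/2 = -397/4 ≈ -99.250)
N(R) = 4*R² (N(R) = (2*R)² = 4*R²)
(I - 781) + (((35 + 125) - 520) + 1616)*(-201 + N(26)) = (-397/4 - 781) + (((35 + 125) - 520) + 1616)*(-201 + 4*26²) = -3521/4 + ((160 - 520) + 1616)*(-201 + 4*676) = -3521/4 + (-360 + 1616)*(-201 + 2704) = -3521/4 + 1256*2503 = -3521/4 + 3143768 = 12571551/4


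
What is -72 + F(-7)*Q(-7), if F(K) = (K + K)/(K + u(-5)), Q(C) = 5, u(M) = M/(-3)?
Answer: -471/8 ≈ -58.875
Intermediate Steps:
u(M) = -M/3 (u(M) = M*(-⅓) = -M/3)
F(K) = 2*K/(5/3 + K) (F(K) = (K + K)/(K - ⅓*(-5)) = (2*K)/(K + 5/3) = (2*K)/(5/3 + K) = 2*K/(5/3 + K))
-72 + F(-7)*Q(-7) = -72 + (6*(-7)/(5 + 3*(-7)))*5 = -72 + (6*(-7)/(5 - 21))*5 = -72 + (6*(-7)/(-16))*5 = -72 + (6*(-7)*(-1/16))*5 = -72 + (21/8)*5 = -72 + 105/8 = -471/8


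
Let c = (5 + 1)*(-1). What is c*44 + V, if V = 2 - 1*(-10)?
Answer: -252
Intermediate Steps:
c = -6 (c = 6*(-1) = -6)
V = 12 (V = 2 + 10 = 12)
c*44 + V = -6*44 + 12 = -264 + 12 = -252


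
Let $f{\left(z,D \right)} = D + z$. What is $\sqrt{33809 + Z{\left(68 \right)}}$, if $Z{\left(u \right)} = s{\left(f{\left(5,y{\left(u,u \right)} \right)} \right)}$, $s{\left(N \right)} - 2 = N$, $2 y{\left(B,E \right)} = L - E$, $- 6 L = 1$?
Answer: $\frac{\sqrt{1216149}}{6} \approx 183.8$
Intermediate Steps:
$L = - \frac{1}{6}$ ($L = \left(- \frac{1}{6}\right) 1 = - \frac{1}{6} \approx -0.16667$)
$y{\left(B,E \right)} = - \frac{1}{12} - \frac{E}{2}$ ($y{\left(B,E \right)} = \frac{- \frac{1}{6} - E}{2} = - \frac{1}{12} - \frac{E}{2}$)
$s{\left(N \right)} = 2 + N$
$Z{\left(u \right)} = \frac{83}{12} - \frac{u}{2}$ ($Z{\left(u \right)} = 2 + \left(\left(- \frac{1}{12} - \frac{u}{2}\right) + 5\right) = 2 - \left(- \frac{59}{12} + \frac{u}{2}\right) = \frac{83}{12} - \frac{u}{2}$)
$\sqrt{33809 + Z{\left(68 \right)}} = \sqrt{33809 + \left(\frac{83}{12} - 34\right)} = \sqrt{33809 - \frac{325}{12}} = \sqrt{\frac{405383}{12}} = \frac{\sqrt{1216149}}{6}$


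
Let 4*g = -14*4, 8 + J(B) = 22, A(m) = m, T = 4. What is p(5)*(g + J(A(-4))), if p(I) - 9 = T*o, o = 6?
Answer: 0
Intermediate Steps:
J(B) = 14 (J(B) = -8 + 22 = 14)
g = -14 (g = (-14*4)/4 = (¼)*(-56) = -14)
p(I) = 33 (p(I) = 9 + 4*6 = 9 + 24 = 33)
p(5)*(g + J(A(-4))) = 33*(-14 + 14) = 33*0 = 0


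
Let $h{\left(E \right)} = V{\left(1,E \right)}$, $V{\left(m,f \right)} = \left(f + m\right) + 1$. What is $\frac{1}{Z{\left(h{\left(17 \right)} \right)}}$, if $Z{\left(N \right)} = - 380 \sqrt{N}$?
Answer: $- \frac{\sqrt{19}}{7220} \approx -0.00060373$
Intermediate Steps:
$V{\left(m,f \right)} = 1 + f + m$
$h{\left(E \right)} = 2 + E$ ($h{\left(E \right)} = 1 + E + 1 = 2 + E$)
$\frac{1}{Z{\left(h{\left(17 \right)} \right)}} = \frac{1}{\left(-380\right) \sqrt{2 + 17}} = \frac{1}{\left(-380\right) \sqrt{19}} = - \frac{\sqrt{19}}{7220}$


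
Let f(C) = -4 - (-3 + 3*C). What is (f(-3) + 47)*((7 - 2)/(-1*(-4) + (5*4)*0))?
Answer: 275/4 ≈ 68.750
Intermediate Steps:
f(C) = -1 - 3*C (f(C) = -4 + (3 - 3*C) = -1 - 3*C)
(f(-3) + 47)*((7 - 2)/(-1*(-4) + (5*4)*0)) = ((-1 - 3*(-3)) + 47)*((7 - 2)/(-1*(-4) + (5*4)*0)) = ((-1 + 9) + 47)*(5/(4 + 20*0)) = (8 + 47)*(5/(4 + 0)) = 55*(5/4) = 275/4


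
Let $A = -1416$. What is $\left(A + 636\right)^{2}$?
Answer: $608400$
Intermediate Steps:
$\left(A + 636\right)^{2} = \left(-1416 + 636\right)^{2} = \left(-780\right)^{2} = 608400$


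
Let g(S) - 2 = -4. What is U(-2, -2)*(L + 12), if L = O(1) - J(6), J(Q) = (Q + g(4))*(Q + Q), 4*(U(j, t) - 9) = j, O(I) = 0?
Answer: -306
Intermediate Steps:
U(j, t) = 9 + j/4
g(S) = -2 (g(S) = 2 - 4 = -2)
J(Q) = 2*Q*(-2 + Q) (J(Q) = (Q - 2)*(Q + Q) = (-2 + Q)*(2*Q) = 2*Q*(-2 + Q))
L = -48 (L = 0 - 2*6*(-2 + 6) = 0 - 2*6*4 = 0 - 1*48 = 0 - 48 = -48)
U(-2, -2)*(L + 12) = (9 + (¼)*(-2))*(-48 + 12) = (9 - ½)*(-36) = (17/2)*(-36) = -306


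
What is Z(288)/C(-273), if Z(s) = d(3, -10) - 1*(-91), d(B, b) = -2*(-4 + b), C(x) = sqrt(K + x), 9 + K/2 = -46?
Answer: -119*I*sqrt(383)/383 ≈ -6.0806*I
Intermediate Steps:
K = -110 (K = -18 + 2*(-46) = -18 - 92 = -110)
C(x) = sqrt(-110 + x)
d(B, b) = 8 - 2*b
Z(s) = 119 (Z(s) = (8 - 2*(-10)) - 1*(-91) = (8 + 20) + 91 = 28 + 91 = 119)
Z(288)/C(-273) = 119/(sqrt(-110 - 273)) = 119/(sqrt(-383)) = 119/((I*sqrt(383))) = 119*(-I*sqrt(383)/383) = -119*I*sqrt(383)/383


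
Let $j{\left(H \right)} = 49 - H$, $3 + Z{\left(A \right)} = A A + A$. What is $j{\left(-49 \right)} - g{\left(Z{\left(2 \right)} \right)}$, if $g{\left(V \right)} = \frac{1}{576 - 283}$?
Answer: $\frac{28713}{293} \approx 97.997$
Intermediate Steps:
$Z{\left(A \right)} = -3 + A + A^{2}$ ($Z{\left(A \right)} = -3 + \left(A A + A\right) = -3 + \left(A^{2} + A\right) = -3 + \left(A + A^{2}\right) = -3 + A + A^{2}$)
$g{\left(V \right)} = \frac{1}{293}$
$j{\left(-49 \right)} - g{\left(Z{\left(2 \right)} \right)} = \left(49 - -49\right) - \frac{1}{293} = \left(49 + 49\right) - \frac{1}{293} = 98 - \frac{1}{293} = \frac{28713}{293}$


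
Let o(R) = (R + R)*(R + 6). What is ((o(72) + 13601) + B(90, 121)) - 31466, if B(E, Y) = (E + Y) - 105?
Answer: -6527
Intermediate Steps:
o(R) = 2*R*(6 + R) (o(R) = (2*R)*(6 + R) = 2*R*(6 + R))
B(E, Y) = -105 + E + Y
((o(72) + 13601) + B(90, 121)) - 31466 = ((2*72*(6 + 72) + 13601) + (-105 + 90 + 121)) - 31466 = ((2*72*78 + 13601) + 106) - 31466 = ((11232 + 13601) + 106) - 31466 = (24833 + 106) - 31466 = 24939 - 31466 = -6527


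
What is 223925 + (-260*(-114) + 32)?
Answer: 253597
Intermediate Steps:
223925 + (-260*(-114) + 32) = 223925 + (29640 + 32) = 223925 + 29672 = 253597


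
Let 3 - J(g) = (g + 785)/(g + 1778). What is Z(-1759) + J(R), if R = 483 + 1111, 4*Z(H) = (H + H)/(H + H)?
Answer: 715/281 ≈ 2.5445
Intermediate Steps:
Z(H) = ¼ (Z(H) = ((H + H)/(H + H))/4 = ((2*H)/((2*H)))/4 = ((2*H)*(1/(2*H)))/4 = (¼)*1 = ¼)
R = 1594
J(g) = 3 - (785 + g)/(1778 + g) (J(g) = 3 - (g + 785)/(g + 1778) = 3 - (785 + g)/(1778 + g))
Z(-1759) + J(R) = ¼ + (4549 + 2*1594)/(1778 + 1594) = ¼ + (4549 + 3188)/3372 = ¼ + (1/3372)*7737 = ¼ + 2579/1124 = 715/281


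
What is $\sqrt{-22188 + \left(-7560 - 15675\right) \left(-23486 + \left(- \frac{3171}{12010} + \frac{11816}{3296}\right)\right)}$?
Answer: $\frac{\sqrt{33395897087935871673}}{247406} \approx 23358.0$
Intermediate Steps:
$\sqrt{-22188 + \left(-7560 - 15675\right) \left(-23486 + \left(- \frac{3171}{12010} + \frac{11816}{3296}\right)\right)} = \sqrt{-22188 - 23235 \left(-23486 + \left(\left(-3171\right) \frac{1}{12010} + 11816 \cdot \frac{1}{3296}\right)\right)} = \sqrt{-22188 - 23235 \left(-23486 + \left(- \frac{3171}{12010} + \frac{1477}{412}\right)\right)} = \sqrt{-22188 - 23235 \left(-23486 + \frac{8216159}{2474060}\right)} = \sqrt{-22188 - - \frac{269979347383647}{494812}} = \sqrt{-22188 + \frac{269979347383647}{494812}} = \sqrt{\frac{269968368494991}{494812}} = \frac{\sqrt{33395897087935871673}}{247406}$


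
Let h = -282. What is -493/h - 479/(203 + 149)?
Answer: 19229/49632 ≈ 0.38743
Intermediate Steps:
-493/h - 479/(203 + 149) = -493/(-282) - 479/(203 + 149) = -493*(-1/282) - 479/352 = 493/282 - 479*1/352 = 493/282 - 479/352 = 19229/49632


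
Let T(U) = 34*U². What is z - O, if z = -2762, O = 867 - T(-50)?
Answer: 81371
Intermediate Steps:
O = -84133 (O = 867 - 34*(-50)² = 867 - 34*2500 = 867 - 1*85000 = 867 - 85000 = -84133)
z - O = -2762 - 1*(-84133) = -2762 + 84133 = 81371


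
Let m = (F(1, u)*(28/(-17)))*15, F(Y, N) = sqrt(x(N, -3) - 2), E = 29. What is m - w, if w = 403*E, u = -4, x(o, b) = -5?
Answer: -11687 - 420*I*sqrt(7)/17 ≈ -11687.0 - 65.366*I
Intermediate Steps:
F(Y, N) = I*sqrt(7) (F(Y, N) = sqrt(-5 - 2) = sqrt(-7) = I*sqrt(7))
w = 11687 (w = 403*29 = 11687)
m = -420*I*sqrt(7)/17 (m = ((I*sqrt(7))*(28/(-17)))*15 = ((I*sqrt(7))*(28*(-1/17)))*15 = ((I*sqrt(7))*(-28/17))*15 = -28*I*sqrt(7)/17*15 = -420*I*sqrt(7)/17 ≈ -65.366*I)
m - w = -420*I*sqrt(7)/17 - 1*11687 = -420*I*sqrt(7)/17 - 11687 = -11687 - 420*I*sqrt(7)/17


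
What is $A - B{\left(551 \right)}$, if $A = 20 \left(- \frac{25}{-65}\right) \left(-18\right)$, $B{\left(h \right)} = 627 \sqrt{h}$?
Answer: $- \frac{1800}{13} - 627 \sqrt{551} \approx -14856.0$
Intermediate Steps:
$A = - \frac{1800}{13}$ ($A = 20 \left(\left(-25\right) \left(- \frac{1}{65}\right)\right) \left(-18\right) = 20 \cdot \frac{5}{13} \left(-18\right) = \frac{100}{13} \left(-18\right) = - \frac{1800}{13} \approx -138.46$)
$A - B{\left(551 \right)} = - \frac{1800}{13} - 627 \sqrt{551}$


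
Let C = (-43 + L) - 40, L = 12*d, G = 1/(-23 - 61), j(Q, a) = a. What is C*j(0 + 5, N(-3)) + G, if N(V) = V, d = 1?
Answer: 17891/84 ≈ 212.99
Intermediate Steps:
G = -1/84 (G = 1/(-84) = -1/84 ≈ -0.011905)
L = 12 (L = 12*1 = 12)
C = -71 (C = (-43 + 12) - 40 = -31 - 40 = -71)
C*j(0 + 5, N(-3)) + G = -71*(-3) - 1/84 = 213 - 1/84 = 17891/84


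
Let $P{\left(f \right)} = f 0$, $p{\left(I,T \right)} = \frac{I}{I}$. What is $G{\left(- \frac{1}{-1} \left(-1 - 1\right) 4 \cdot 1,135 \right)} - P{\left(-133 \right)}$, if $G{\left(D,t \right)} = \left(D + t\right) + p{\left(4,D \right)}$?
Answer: $128$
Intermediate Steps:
$p{\left(I,T \right)} = 1$
$P{\left(f \right)} = 0$
$G{\left(D,t \right)} = 1 + D + t$ ($G{\left(D,t \right)} = \left(D + t\right) + 1 = 1 + D + t$)
$G{\left(- \frac{1}{-1} \left(-1 - 1\right) 4 \cdot 1,135 \right)} - P{\left(-133 \right)} = \left(1 + - \frac{1}{-1} \left(-1 - 1\right) 4 \cdot 1 + 135\right) - 0 = \left(1 + \left(-1\right) \left(-1\right) \left(-2\right) 4 \cdot 1 + 135\right) + 0 = \left(1 + 1 \left(-2\right) 4 \cdot 1 + 135\right) + 0 = \left(1 + \left(-2\right) 4 \cdot 1 + 135\right) + 0 = \left(1 - 8 + 135\right) + 0 = 128 + 0 = 128$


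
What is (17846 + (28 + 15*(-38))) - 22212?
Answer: -4908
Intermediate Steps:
(17846 + (28 + 15*(-38))) - 22212 = (17846 + (28 - 570)) - 22212 = (17846 - 542) - 22212 = 17304 - 22212 = -4908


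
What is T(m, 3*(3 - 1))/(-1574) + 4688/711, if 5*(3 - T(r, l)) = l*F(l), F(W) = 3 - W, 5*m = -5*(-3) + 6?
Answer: 36871097/5595570 ≈ 6.5893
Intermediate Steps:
m = 21/5 (m = (-5*(-3) + 6)/5 = (15 + 6)/5 = (⅕)*21 = 21/5 ≈ 4.2000)
T(r, l) = 3 - l*(3 - l)/5
T(m, 3*(3 - 1))/(-1574) + 4688/711 = (3 + (3*(3 - 1))*(-3 + 3*(3 - 1))/5)/(-1574) + 4688/711 = (3 + (3*2)*(-3 + 3*2)/5)*(-1/1574) + 4688*(1/711) = (3 + (⅕)*6*(-3 + 6))*(-1/1574) + 4688/711 = (3 + (⅕)*6*3)*(-1/1574) + 4688/711 = (3 + 18/5)*(-1/1574) + 4688/711 = (33/5)*(-1/1574) + 4688/711 = -33/7870 + 4688/711 = 36871097/5595570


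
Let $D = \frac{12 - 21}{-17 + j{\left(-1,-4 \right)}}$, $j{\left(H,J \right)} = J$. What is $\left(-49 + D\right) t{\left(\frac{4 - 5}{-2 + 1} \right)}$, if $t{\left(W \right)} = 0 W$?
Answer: $0$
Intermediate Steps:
$t{\left(W \right)} = 0$
$D = \frac{3}{7}$ ($D = \frac{12 - 21}{-17 - 4} = - \frac{9}{-21} = \left(-9\right) \left(- \frac{1}{21}\right) = \frac{3}{7} \approx 0.42857$)
$\left(-49 + D\right) t{\left(\frac{4 - 5}{-2 + 1} \right)} = \left(-49 + \frac{3}{7}\right) 0 = \left(- \frac{340}{7}\right) 0 = 0$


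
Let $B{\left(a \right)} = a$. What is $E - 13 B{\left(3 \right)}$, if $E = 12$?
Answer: $-27$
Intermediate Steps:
$E - 13 B{\left(3 \right)} = 12 - 39 = -27$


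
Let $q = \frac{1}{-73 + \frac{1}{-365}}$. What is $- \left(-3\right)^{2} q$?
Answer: $\frac{1095}{8882} \approx 0.12328$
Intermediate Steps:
$q = - \frac{365}{26646}$ ($q = \frac{1}{-73 - \frac{1}{365}} = \frac{1}{- \frac{26646}{365}} = - \frac{365}{26646} \approx -0.013698$)
$- \left(-3\right)^{2} q = - \left(-3\right)^{2} \left(- \frac{365}{26646}\right) = \left(-1\right) 9 \left(- \frac{365}{26646}\right) = \left(-9\right) \left(- \frac{365}{26646}\right) = \frac{1095}{8882}$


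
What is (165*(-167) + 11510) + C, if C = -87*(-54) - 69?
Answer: -11416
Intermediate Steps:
C = 4629 (C = 4698 - 69 = 4629)
(165*(-167) + 11510) + C = (165*(-167) + 11510) + 4629 = (-27555 + 11510) + 4629 = -16045 + 4629 = -11416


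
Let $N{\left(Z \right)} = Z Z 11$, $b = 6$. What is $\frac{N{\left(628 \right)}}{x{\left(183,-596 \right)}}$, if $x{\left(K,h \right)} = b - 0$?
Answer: $\frac{2169112}{3} \approx 7.2304 \cdot 10^{5}$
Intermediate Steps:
$x{\left(K,h \right)} = 6$ ($x{\left(K,h \right)} = 6 - 0 = 6 + 0 = 6$)
$N{\left(Z \right)} = 11 Z^{2}$ ($N{\left(Z \right)} = Z^{2} \cdot 11 = 11 Z^{2}$)
$\frac{N{\left(628 \right)}}{x{\left(183,-596 \right)}} = \frac{11 \cdot 628^{2}}{6} = 11 \cdot 394384 \cdot \frac{1}{6} = 4338224 \cdot \frac{1}{6} = \frac{2169112}{3}$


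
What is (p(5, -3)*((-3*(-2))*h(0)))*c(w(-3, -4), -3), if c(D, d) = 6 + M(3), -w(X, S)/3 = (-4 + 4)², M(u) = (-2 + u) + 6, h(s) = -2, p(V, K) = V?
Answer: -780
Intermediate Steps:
M(u) = 4 + u
w(X, S) = 0 (w(X, S) = -3*(-4 + 4)² = -3*0² = -3*0 = 0)
c(D, d) = 13 (c(D, d) = 6 + (4 + 3) = 6 + 7 = 13)
(p(5, -3)*((-3*(-2))*h(0)))*c(w(-3, -4), -3) = (5*(-3*(-2)*(-2)))*13 = (5*(6*(-2)))*13 = (5*(-12))*13 = -60*13 = -780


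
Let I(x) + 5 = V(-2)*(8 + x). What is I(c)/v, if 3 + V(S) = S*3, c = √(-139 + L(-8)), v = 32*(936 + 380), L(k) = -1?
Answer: -11/6016 - 9*I*√35/21056 ≈ -0.0018285 - 0.0025287*I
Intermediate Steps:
v = 42112 (v = 32*1316 = 42112)
c = 2*I*√35 (c = √(-139 - 1) = √(-140) = 2*I*√35 ≈ 11.832*I)
V(S) = -3 + 3*S (V(S) = -3 + S*3 = -3 + 3*S)
I(x) = -77 - 9*x (I(x) = -5 + (-3 + 3*(-2))*(8 + x) = -5 + (-3 - 6)*(8 + x) = -5 - 9*(8 + x) = -5 + (-72 - 9*x) = -77 - 9*x)
I(c)/v = (-77 - 18*I*√35)/42112 = (-77 - 18*I*√35)*(1/42112) = -11/6016 - 9*I*√35/21056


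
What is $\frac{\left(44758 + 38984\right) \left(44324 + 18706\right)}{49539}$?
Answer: $\frac{1759419420}{16513} \approx 1.0655 \cdot 10^{5}$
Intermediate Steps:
$\frac{\left(44758 + 38984\right) \left(44324 + 18706\right)}{49539} = 83742 \cdot 63030 \cdot \frac{1}{49539} = 5278258260 \cdot \frac{1}{49539} = \frac{1759419420}{16513}$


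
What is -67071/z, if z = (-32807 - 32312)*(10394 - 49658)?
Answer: -22357/852277472 ≈ -2.6232e-5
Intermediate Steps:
z = 2556832416 (z = -65119*(-39264) = 2556832416)
-67071/z = -67071/2556832416 = -67071*1/2556832416 = -22357/852277472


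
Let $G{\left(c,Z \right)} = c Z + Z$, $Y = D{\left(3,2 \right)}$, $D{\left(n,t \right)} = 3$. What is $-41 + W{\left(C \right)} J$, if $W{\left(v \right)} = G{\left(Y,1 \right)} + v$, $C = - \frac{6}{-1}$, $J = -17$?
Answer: $-211$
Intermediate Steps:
$Y = 3$
$C = 6$ ($C = \left(-6\right) \left(-1\right) = 6$)
$G{\left(c,Z \right)} = Z + Z c$ ($G{\left(c,Z \right)} = Z c + Z = Z + Z c$)
$W{\left(v \right)} = 4 + v$ ($W{\left(v \right)} = 1 \left(1 + 3\right) + v = 1 \cdot 4 + v = 4 + v$)
$-41 + W{\left(C \right)} J = -41 + \left(4 + 6\right) \left(-17\right) = -41 + 10 \left(-17\right) = -41 - 170 = -211$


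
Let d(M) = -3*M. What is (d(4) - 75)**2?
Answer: 7569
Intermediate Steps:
(d(4) - 75)**2 = (-3*4 - 75)**2 = (-12 - 75)**2 = (-87)**2 = 7569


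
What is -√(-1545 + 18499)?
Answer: -7*√346 ≈ -130.21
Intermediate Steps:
-√(-1545 + 18499) = -√16954 = -7*√346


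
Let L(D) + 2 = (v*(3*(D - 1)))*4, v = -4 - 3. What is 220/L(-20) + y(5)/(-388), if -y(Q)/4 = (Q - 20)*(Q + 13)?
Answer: -227200/85457 ≈ -2.6586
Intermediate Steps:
v = -7
y(Q) = -4*(-20 + Q)*(13 + Q) (y(Q) = -4*(Q - 20)*(Q + 13) = -4*(-20 + Q)*(13 + Q))
L(D) = 82 - 84*D (L(D) = -2 - 21*(D - 1)*4 = -2 - 21*(-1 + D)*4 = -2 - 7*(-3 + 3*D)*4 = -2 + (21 - 21*D)*4 = -2 + (84 - 84*D) = 82 - 84*D)
220/L(-20) + y(5)/(-388) = 220/(82 - 84*(-20)) + (1040 - 4*5² + 28*5)/(-388) = 220/(82 + 1680) + (1040 - 4*25 + 140)*(-1/388) = 220/1762 + (1040 - 100 + 140)*(-1/388) = 220*(1/1762) + 1080*(-1/388) = 110/881 - 270/97 = -227200/85457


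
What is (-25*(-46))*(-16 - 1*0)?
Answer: -18400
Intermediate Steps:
(-25*(-46))*(-16 - 1*0) = 1150*(-16 + 0) = 1150*(-16) = -18400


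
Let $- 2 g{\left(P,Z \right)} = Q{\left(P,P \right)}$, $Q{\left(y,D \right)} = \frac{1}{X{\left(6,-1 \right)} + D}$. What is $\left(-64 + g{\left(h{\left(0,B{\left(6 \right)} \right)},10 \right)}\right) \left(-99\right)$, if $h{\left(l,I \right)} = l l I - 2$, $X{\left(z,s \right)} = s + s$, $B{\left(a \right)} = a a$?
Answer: $\frac{50589}{8} \approx 6323.6$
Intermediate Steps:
$B{\left(a \right)} = a^{2}$
$X{\left(z,s \right)} = 2 s$
$h{\left(l,I \right)} = -2 + I l^{2}$ ($h{\left(l,I \right)} = l^{2} I - 2 = I l^{2} - 2 = -2 + I l^{2}$)
$Q{\left(y,D \right)} = \frac{1}{-2 + D}$ ($Q{\left(y,D \right)} = \frac{1}{2 \left(-1\right) + D} = \frac{1}{-2 + D}$)
$g{\left(P,Z \right)} = - \frac{1}{2 \left(-2 + P\right)}$
$\left(-64 + g{\left(h{\left(0,B{\left(6 \right)} \right)},10 \right)}\right) \left(-99\right) = \left(-64 - \frac{1}{-4 + 2 \left(-2 + 6^{2} \cdot 0^{2}\right)}\right) \left(-99\right) = \left(-64 - \frac{1}{-4 + 2 \left(-2 + 36 \cdot 0\right)}\right) \left(-99\right) = \left(-64 - \frac{1}{-4 + 2 \left(-2 + 0\right)}\right) \left(-99\right) = \left(-64 - \frac{1}{-4 + 2 \left(-2\right)}\right) \left(-99\right) = \left(-64 - \frac{1}{-4 - 4}\right) \left(-99\right) = \left(-64 - \frac{1}{-8}\right) \left(-99\right) = \left(-64 - - \frac{1}{8}\right) \left(-99\right) = \left(-64 + \frac{1}{8}\right) \left(-99\right) = \left(- \frac{511}{8}\right) \left(-99\right) = \frac{50589}{8}$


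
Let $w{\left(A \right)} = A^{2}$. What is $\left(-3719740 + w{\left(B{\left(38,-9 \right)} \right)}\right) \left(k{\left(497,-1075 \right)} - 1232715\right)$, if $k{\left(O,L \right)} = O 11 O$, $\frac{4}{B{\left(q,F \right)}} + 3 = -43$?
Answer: $- \frac{2920885417807104}{529} \approx -5.5215 \cdot 10^{12}$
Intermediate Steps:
$B{\left(q,F \right)} = - \frac{2}{23}$ ($B{\left(q,F \right)} = \frac{4}{-3 - 43} = \frac{4}{-46} = 4 \left(- \frac{1}{46}\right) = - \frac{2}{23}$)
$k{\left(O,L \right)} = 11 O^{2}$ ($k{\left(O,L \right)} = 11 O O = 11 O^{2}$)
$\left(-3719740 + w{\left(B{\left(38,-9 \right)} \right)}\right) \left(k{\left(497,-1075 \right)} - 1232715\right) = \left(-3719740 + \left(- \frac{2}{23}\right)^{2}\right) \left(11 \cdot 497^{2} - 1232715\right) = \left(-3719740 + \frac{4}{529}\right) \left(11 \cdot 247009 - 1232715\right) = - \frac{1967742456 \left(2717099 - 1232715\right)}{529} = \left(- \frac{1967742456}{529}\right) 1484384 = - \frac{2920885417807104}{529}$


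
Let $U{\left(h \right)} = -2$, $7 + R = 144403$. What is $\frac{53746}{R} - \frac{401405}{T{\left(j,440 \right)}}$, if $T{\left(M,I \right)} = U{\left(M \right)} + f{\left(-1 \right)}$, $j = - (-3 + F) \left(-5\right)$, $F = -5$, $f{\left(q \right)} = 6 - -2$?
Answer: $- \frac{345005678}{5157} \approx -66901.0$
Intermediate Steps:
$R = 144396$ ($R = -7 + 144403 = 144396$)
$f{\left(q \right)} = 8$ ($f{\left(q \right)} = 6 + 2 = 8$)
$j = -40$ ($j = - (-3 - 5) \left(-5\right) = \left(-1\right) \left(-8\right) \left(-5\right) = 8 \left(-5\right) = -40$)
$T{\left(M,I \right)} = 6$ ($T{\left(M,I \right)} = -2 + 8 = 6$)
$\frac{53746}{R} - \frac{401405}{T{\left(j,440 \right)}} = \frac{53746}{144396} - \frac{401405}{6} = 53746 \cdot \frac{1}{144396} - \frac{401405}{6} = \frac{3839}{10314} - \frac{401405}{6} = - \frac{345005678}{5157}$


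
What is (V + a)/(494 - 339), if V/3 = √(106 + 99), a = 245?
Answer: 49/31 + 3*√205/155 ≈ 1.8578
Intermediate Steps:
V = 3*√205 (V = 3*√(106 + 99) = 3*√205 ≈ 42.953)
(V + a)/(494 - 339) = (3*√205 + 245)/(494 - 339) = (245 + 3*√205)/155 = (245 + 3*√205)*(1/155) = 49/31 + 3*√205/155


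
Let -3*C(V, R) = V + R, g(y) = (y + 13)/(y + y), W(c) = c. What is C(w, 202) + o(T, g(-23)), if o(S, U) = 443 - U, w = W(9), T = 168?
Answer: 25699/69 ≈ 372.45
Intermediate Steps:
w = 9
g(y) = (13 + y)/(2*y) (g(y) = (13 + y)/((2*y)) = (13 + y)*(1/(2*y)) = (13 + y)/(2*y))
C(V, R) = -R/3 - V/3 (C(V, R) = -(V + R)/3 = -(R + V)/3 = -R/3 - V/3)
C(w, 202) + o(T, g(-23)) = (-⅓*202 - ⅓*9) + (443 - (13 - 23)/(2*(-23))) = (-202/3 - 3) + (443 - (-1)*(-10)/(2*23)) = -211/3 + (443 - 1*5/23) = -211/3 + (443 - 5/23) = -211/3 + 10184/23 = 25699/69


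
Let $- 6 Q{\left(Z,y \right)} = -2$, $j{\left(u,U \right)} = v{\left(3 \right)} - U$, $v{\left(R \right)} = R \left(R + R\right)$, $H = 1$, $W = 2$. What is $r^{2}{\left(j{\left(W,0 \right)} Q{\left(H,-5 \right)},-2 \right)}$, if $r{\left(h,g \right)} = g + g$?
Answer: $16$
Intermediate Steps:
$v{\left(R \right)} = 2 R^{2}$ ($v{\left(R \right)} = R 2 R = 2 R^{2}$)
$j{\left(u,U \right)} = 18 - U$ ($j{\left(u,U \right)} = 2 \cdot 3^{2} - U = 2 \cdot 9 - U = 18 - U$)
$Q{\left(Z,y \right)} = \frac{1}{3}$ ($Q{\left(Z,y \right)} = \left(- \frac{1}{6}\right) \left(-2\right) = \frac{1}{3}$)
$r{\left(h,g \right)} = 2 g$
$r^{2}{\left(j{\left(W,0 \right)} Q{\left(H,-5 \right)},-2 \right)} = \left(2 \left(-2\right)\right)^{2} = \left(-4\right)^{2} = 16$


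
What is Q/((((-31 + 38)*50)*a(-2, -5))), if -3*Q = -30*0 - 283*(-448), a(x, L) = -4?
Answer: 2264/75 ≈ 30.187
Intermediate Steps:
Q = -126784/3 (Q = -(-30*0 - 283*(-448))/3 = -(0 + 126784)/3 = -⅓*126784 = -126784/3 ≈ -42261.)
Q/((((-31 + 38)*50)*a(-2, -5))) = -126784*(-1/(200*(-31 + 38)))/3 = -126784/(3*((7*50)*(-4))) = -126784/(3*(350*(-4))) = -126784/3/(-1400) = -126784/3*(-1/1400) = 2264/75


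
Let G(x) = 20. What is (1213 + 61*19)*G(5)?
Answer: 47440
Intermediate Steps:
(1213 + 61*19)*G(5) = (1213 + 61*19)*20 = (1213 + 1159)*20 = 2372*20 = 47440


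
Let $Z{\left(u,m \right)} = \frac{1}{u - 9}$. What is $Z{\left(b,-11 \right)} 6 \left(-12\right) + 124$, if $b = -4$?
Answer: $\frac{1684}{13} \approx 129.54$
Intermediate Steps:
$Z{\left(u,m \right)} = \frac{1}{-9 + u}$
$Z{\left(b,-11 \right)} 6 \left(-12\right) + 124 = \frac{6 \left(-12\right)}{-9 - 4} + 124 = \frac{1}{-13} \left(-72\right) + 124 = \left(- \frac{1}{13}\right) \left(-72\right) + 124 = \frac{72}{13} + 124 = \frac{1684}{13}$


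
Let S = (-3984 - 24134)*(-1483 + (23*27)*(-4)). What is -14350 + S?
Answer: 111529756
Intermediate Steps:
S = 111544106 (S = -28118*(-1483 + 621*(-4)) = -28118*(-1483 - 2484) = -28118*(-3967) = 111544106)
-14350 + S = -14350 + 111544106 = 111529756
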